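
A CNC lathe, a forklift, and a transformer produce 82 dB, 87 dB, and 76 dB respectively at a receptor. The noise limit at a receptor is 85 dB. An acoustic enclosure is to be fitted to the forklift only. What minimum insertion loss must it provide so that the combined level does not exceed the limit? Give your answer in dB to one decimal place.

The untreated sources together contribute 10^(82/10) + 10^(76/10) = 1.983e+08, i.e. 82.97 dB.
To meet 85 dB overall, the treated forklift may contribute at most 10^(85/10) − 1.983e+08 = 1.179e+08, i.e. 80.72 dB.
So the forklift must be reduced from 87 to 80.72 dB: IL = 6.28 dB.

6.3 dB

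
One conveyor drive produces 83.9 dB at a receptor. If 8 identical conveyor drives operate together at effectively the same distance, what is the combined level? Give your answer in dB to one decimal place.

L_total = L₁ + 10·log₁₀ N for N identical incoherent sources.
L_total = 83.9 + 10·log₁₀(8) = 83.9 + 9.031 = 92.93 dB.

92.9 dB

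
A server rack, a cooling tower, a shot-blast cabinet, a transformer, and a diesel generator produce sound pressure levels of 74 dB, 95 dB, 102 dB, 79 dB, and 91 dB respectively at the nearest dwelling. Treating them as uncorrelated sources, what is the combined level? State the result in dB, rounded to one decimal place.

For uncorrelated sources the intensities add, so convert each level to linear form, sum, and take 10·log₁₀ of the total.
Σ 10^(L/10) = 10^(74/10) + 10^(95/10) + 10^(102/10) + 10^(79/10) + 10^(91/10) = 2.037e+10.
L_total = 10·log₁₀(2.037e+10) = 103.09 dB.

103.1 dB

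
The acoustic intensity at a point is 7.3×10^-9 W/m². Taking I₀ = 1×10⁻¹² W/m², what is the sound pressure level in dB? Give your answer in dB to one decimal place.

38.6 dB

I/I₀ = 7.3×10^-9/10⁻¹² = 7.3×10^3, and L = 10·log₁₀(I/I₀).
L = 10·(0.8633 + 3) = 38.63 dB.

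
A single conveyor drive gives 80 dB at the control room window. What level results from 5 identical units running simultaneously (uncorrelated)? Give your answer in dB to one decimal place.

87.0 dB

L_total = L₁ + 10·log₁₀ N for N identical incoherent sources.
L_total = 80 + 10·log₁₀(5) = 80 + 6.990 = 86.99 dB.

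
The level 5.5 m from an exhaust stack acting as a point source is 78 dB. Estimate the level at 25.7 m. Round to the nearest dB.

Spherical spreading from a point source gives a 20·log₁₀(r₂/r₁) drop.
L₂ = 78 − 20·log₁₀(25.7/5.5) = 78 − 13.391 = 64.61 dB.

65 dB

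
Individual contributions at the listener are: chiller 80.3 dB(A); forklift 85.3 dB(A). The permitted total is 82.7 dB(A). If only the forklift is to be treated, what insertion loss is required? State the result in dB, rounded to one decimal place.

Fixed contribution from the other source: Σ 10^(L/10) = 10^(80.3/10) = 1.072e+08 (80.30 dB(A)).
To meet 82.7 dB(A) overall, the treated forklift may contribute at most 10^(82.7/10) − 1.072e+08 = 7.906e+07, i.e. 78.98 dB(A).
Required insertion loss = 85.3 − 78.98 = 6.32 dB.

6.3 dB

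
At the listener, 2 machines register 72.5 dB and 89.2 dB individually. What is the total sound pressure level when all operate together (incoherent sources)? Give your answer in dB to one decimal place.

89.3 dB

Incoherent sources combine by intensity addition: L_total = 10·log₁₀(Σ 10^(L_i/10)).
Σ 10^(L/10) = 10^(72.5/10) + 10^(89.2/10) = 8.495e+08.
L_total = 10·log₁₀(8.495e+08) = 89.29 dB.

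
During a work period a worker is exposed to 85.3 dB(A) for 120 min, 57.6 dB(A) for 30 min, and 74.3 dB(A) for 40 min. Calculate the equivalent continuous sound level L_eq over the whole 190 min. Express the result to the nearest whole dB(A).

L_eq = 10·log₁₀[(1/T)·Σ tᵢ·10^(Lᵢ/10)] with T = 190 min.
Σ tᵢ·10^(Lᵢ/10) = 120·10^(85.3/10) + 30·10^(57.6/10) + 40·10^(74.3/10) = 4.176e+10.
L_eq = 10·log₁₀(4.176e+10/190) = 83.42 dB(A).

83 dB(A)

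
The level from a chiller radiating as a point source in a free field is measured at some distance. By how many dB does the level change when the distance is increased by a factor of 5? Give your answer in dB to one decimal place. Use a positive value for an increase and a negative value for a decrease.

Point-source spreading: ΔL = −20·log₁₀(r₂/r₁).
ΔL = −20·log₁₀(5) = -13.98 dB.

-14.0 dB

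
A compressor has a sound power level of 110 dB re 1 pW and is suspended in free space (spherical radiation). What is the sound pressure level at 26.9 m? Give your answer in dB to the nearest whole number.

The power spreads over a sphere of area 4π·r², so L_p = L_w − 10·log₁₀(4π·r²).
4π·r² = 9093 m², 10·log₁₀ of that is 39.587 dB.
L_p = 110 − 39.587 = 70.41 dB.

70 dB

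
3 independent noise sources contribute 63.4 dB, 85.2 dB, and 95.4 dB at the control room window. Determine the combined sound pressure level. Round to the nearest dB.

96 dB

For uncorrelated sources the intensities add, so convert each level to linear form, sum, and take 10·log₁₀ of the total.
Σ 10^(L/10) = 10^(63.4/10) + 10^(85.2/10) + 10^(95.4/10) = 3.801e+09.
L_total = 10·log₁₀(3.801e+09) = 95.80 dB.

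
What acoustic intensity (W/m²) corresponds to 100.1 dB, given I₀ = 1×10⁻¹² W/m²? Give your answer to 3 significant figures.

0.0102 W/m²

I = I₀·10^(L/10) = 10⁻¹² × 10^(100.1/10) = 10^(-1.990).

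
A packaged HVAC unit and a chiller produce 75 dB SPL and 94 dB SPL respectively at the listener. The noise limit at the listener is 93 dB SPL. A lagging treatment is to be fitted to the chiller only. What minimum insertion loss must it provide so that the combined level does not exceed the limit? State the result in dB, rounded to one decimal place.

1.1 dB

Fixed contribution from the other source: Σ 10^(L/10) = 10^(75/10) = 3.162e+07 (75.00 dB SPL).
To meet 93 dB SPL overall, the treated chiller may contribute at most 10^(93/10) − 3.162e+07 = 1.964e+09, i.e. 92.93 dB SPL.
So the chiller must be reduced from 94 to 92.93 dB SPL: IL = 1.07 dB.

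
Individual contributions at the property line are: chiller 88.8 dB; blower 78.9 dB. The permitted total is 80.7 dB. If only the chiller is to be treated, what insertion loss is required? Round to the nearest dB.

Everything except the chiller sums to 10^(78.9/10) = 7.762e+07 in linear terms, 78.90 dB.
To meet 80.7 dB overall, the treated chiller may contribute at most 10^(80.7/10) − 7.762e+07 = 3.987e+07, i.e. 76.01 dB.
So the chiller must be reduced from 88.8 to 76.01 dB: IL = 12.79 dB.

13 dB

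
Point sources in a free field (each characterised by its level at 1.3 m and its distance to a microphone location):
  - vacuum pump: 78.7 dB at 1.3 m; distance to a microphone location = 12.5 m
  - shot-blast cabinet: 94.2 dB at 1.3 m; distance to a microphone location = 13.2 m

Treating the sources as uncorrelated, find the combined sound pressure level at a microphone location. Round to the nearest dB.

74 dB

Propagate each source to the receiver with L = L_ref − 20·log₁₀(r/r_ref), then add intensities.
vacuum pump: 78.7 − 20·log₁₀(12.5/1.3) = 78.7 − 19.66 = 59.04 dB.
shot-blast cabinet: 94.2 − 20·log₁₀(13.2/1.3) = 94.2 − 20.13 = 74.07 dB.
Σ 10^(L/10) = 2.631e+07 → L_total = 10·log₁₀(2.631e+07) = 74.20 dB.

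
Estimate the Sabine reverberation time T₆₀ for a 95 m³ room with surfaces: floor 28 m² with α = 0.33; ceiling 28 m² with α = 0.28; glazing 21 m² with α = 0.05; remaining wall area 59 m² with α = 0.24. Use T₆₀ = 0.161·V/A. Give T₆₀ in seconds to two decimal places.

Summing Sᵢαᵢ: 28·0.33 + 28·0.28 + 21·0.05 + 59·0.24 = 32.29 m².
T₆₀ = 0.161·V/A = 0.161·95/32.29 = 0.474 s.

0.47 s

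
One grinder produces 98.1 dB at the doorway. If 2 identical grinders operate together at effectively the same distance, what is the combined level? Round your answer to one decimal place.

With 2 equal, uncorrelated contributions the intensity is 2× that of one unit, giving a rise of 10·log₁₀ 2.
L_total = 98.1 + 10·log₁₀(2) = 98.1 + 3.010 = 101.11 dB.

101.1 dB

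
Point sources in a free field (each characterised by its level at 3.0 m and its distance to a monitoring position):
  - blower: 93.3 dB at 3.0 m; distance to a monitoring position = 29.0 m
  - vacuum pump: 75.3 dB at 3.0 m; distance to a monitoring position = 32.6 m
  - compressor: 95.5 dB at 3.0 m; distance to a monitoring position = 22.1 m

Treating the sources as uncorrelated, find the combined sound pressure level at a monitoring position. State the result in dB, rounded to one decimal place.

79.5 dB

First find each source's level at the receiver (point-source: −20·log₁₀(r/r_ref)), then combine on an intensity basis.
blower: 93.3 − 20·log₁₀(29.0/3.0) = 93.3 − 19.71 = 73.59 dB.
vacuum pump: 75.3 − 20·log₁₀(32.6/3.0) = 75.3 − 20.72 = 54.58 dB.
compressor: 95.5 − 20·log₁₀(22.1/3.0) = 95.5 − 17.35 = 78.15 dB.
Σ 10^(L/10) = 8.855e+07 → L_total = 10·log₁₀(8.855e+07) = 79.47 dB.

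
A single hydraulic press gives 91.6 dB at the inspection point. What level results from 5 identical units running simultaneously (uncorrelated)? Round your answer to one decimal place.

98.6 dB

With 5 equal, uncorrelated contributions the intensity is 5× that of one unit, giving a rise of 10·log₁₀ 5.
L_total = 91.6 + 10·log₁₀(5) = 91.6 + 6.990 = 98.59 dB.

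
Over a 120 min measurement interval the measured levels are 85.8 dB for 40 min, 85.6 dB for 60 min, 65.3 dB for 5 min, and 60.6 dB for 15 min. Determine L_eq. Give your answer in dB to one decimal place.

The energy average is taken in the linear domain: L_eq = 10·log₁₀[(Σ tᵢ·10^(Lᵢ/10))/T], T = 120 min.
Σ tᵢ·10^(Lᵢ/10) = 40·10^(85.8/10) + 60·10^(85.6/10) + 5·10^(65.3/10) + 15·10^(60.6/10) = 3.703e+10.
L_eq = 10·log₁₀(3.703e+10/120) = 84.89 dB.

84.9 dB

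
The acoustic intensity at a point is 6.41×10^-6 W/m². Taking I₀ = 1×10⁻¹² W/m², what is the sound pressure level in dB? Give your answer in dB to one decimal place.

L = 10·log₁₀(I/I₀) = 10·log₁₀(6.41×10^-6/10⁻¹²) = 10·log₁₀(6.41×10^6).
L = 10·(0.8069 + 6) = 68.07 dB.

68.1 dB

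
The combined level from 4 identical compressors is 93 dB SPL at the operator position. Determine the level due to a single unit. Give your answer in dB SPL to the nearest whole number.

87 dB SPL

Dividing the total intensity by 4 lowers the level by 10·log₁₀ 4 = 6.021 dB: L₁ = 93 − 6.021.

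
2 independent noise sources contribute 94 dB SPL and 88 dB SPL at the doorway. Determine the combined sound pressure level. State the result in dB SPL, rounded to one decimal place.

95.0 dB SPL

Incoherent sources combine by intensity addition: L_total = 10·log₁₀(Σ 10^(L_i/10)).
Σ 10^(L/10) = 10^(94/10) + 10^(88/10) = 3.143e+09.
L_total = 10·log₁₀(3.143e+09) = 94.97 dB SPL.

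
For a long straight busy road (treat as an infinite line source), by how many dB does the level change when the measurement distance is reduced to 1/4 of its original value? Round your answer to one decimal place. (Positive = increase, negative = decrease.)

+6.0 dB

Line-source spreading: ΔL = −10·log₁₀(r₂/r₁).
ΔL = −10·log₁₀(0.25) = +6.02 dB.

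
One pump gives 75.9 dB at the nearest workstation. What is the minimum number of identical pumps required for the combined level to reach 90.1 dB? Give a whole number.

N identical sources give L₁ + 10·log₁₀ N, so require 10·log₁₀ N ≥ 90.1 − 75.9 = 14.2 dB.
N ≥ 10^(14.2/10) = 26.303, so N = 27.

27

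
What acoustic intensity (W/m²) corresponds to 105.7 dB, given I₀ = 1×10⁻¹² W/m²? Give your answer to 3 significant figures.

0.0372 W/m²

I = I₀·10^(L/10) = 10⁻¹² × 10^(105.7/10) = 10^(-1.430).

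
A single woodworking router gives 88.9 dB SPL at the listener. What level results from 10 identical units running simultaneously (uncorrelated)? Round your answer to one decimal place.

L_total = L₁ + 10·log₁₀ N for N identical incoherent sources.
L_total = 88.9 + 10·log₁₀(10) = 88.9 + 10.000 = 98.90 dB SPL.

98.9 dB SPL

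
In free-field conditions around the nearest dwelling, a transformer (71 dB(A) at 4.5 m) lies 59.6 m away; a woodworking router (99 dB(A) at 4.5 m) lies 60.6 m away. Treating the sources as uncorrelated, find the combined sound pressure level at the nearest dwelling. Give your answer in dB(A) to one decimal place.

Propagate each source to the receiver with L = L_ref − 20·log₁₀(r/r_ref), then add intensities.
transformer: 71 − 20·log₁₀(59.6/4.5) = 71 − 22.44 = 48.56 dB(A).
woodworking router: 99 − 20·log₁₀(60.6/4.5) = 99 − 22.59 = 76.41 dB(A).
Σ 10^(L/10) = 4.387e+07 → L_total = 10·log₁₀(4.387e+07) = 76.42 dB(A).

76.4 dB(A)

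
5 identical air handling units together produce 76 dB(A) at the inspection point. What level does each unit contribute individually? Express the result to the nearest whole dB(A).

69 dB(A)

5 equal contributions raise the level by 10·log₁₀ 5 = 6.990 dB, so each unit alone gives 76 − 6.990.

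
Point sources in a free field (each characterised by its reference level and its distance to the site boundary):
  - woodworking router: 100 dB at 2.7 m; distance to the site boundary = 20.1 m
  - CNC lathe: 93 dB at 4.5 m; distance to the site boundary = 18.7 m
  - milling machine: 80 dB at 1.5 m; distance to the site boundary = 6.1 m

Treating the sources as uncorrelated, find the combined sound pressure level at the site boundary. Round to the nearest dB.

85 dB

Apply inverse-square spreading to bring every level to the receiver, then sum 10^(L/10).
woodworking router: 100 − 20·log₁₀(20.1/2.7) = 100 − 17.44 = 82.56 dB.
CNC lathe: 93 − 20·log₁₀(18.7/4.5) = 93 − 12.37 = 80.63 dB.
milling machine: 80 − 20·log₁₀(6.1/1.5) = 80 − 12.18 = 67.82 dB.
Σ 10^(L/10) = 3.020e+08 → L_total = 10·log₁₀(3.020e+08) = 84.80 dB.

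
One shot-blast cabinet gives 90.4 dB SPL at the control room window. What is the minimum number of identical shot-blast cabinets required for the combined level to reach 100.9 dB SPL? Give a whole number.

N identical sources give L₁ + 10·log₁₀ N, so require 10·log₁₀ N ≥ 100.9 − 90.4 = 10.5 dB.
N ≥ 10^(10.5/10) = 11.220, so N = 12.

12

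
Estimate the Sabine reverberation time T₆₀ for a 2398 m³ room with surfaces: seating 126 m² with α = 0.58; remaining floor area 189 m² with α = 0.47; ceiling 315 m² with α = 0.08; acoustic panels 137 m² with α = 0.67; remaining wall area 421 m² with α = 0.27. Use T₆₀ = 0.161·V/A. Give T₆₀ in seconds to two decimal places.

0.98 s

Summing Sᵢαᵢ: 126·0.58 + 189·0.47 + 315·0.08 + 137·0.67 + 421·0.27 = 392.57 m².
T₆₀ = 0.161 × 2398 / 392.57 = 0.983 s.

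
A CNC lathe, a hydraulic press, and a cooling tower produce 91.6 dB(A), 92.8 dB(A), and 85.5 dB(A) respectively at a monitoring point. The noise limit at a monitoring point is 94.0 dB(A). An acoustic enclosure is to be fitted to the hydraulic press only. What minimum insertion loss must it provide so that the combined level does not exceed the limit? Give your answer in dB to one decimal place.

Everything except the hydraulic press sums to 10^(91.6/10) + 10^(85.5/10) = 1.800e+09 in linear terms, 92.55 dB(A).
The limit corresponds to 10^(94.0/10) = 2.512e+09; subtracting the fixed part leaves 7.116e+08 for the hydraulic press, i.e. 88.52 dB(A).
Required insertion loss = 92.8 − 88.52 = 4.28 dB.

4.3 dB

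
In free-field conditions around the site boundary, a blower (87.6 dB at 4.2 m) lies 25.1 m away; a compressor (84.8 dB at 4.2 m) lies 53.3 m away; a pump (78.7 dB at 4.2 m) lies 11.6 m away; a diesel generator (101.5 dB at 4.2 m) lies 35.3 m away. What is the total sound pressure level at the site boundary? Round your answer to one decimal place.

Apply inverse-square spreading to bring every level to the receiver, then sum 10^(L/10).
blower: 87.6 − 20·log₁₀(25.1/4.2) = 87.6 − 15.53 = 72.07 dB.
compressor: 84.8 − 20·log₁₀(53.3/4.2) = 84.8 − 22.07 = 62.73 dB.
pump: 78.7 − 20·log₁₀(11.6/4.2) = 78.7 − 8.82 = 69.88 dB.
diesel generator: 101.5 − 20·log₁₀(35.3/4.2) = 101.5 − 18.49 = 83.01 dB.
Σ 10^(L/10) = 2.277e+08 → L_total = 10·log₁₀(2.277e+08) = 83.57 dB.

83.6 dB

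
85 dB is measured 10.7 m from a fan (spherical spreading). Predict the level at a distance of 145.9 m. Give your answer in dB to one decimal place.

Point-source attenuation: ΔL = 20·log₁₀(r₂/r₁) = 20·log₁₀(145.9/10.7) = 22.693 dB.
L₂ = 85 − 20·log₁₀(145.9/10.7) = 85 − 22.693 = 62.31 dB.

62.3 dB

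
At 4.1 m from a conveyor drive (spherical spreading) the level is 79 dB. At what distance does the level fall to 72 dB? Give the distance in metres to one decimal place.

9.2 m

The 7.0 dB drop corresponds to a distance ratio of 10^(7.0/20) for a point source.
r₂ = 4.1·10^((79−72)/20) = 4.1·10^(7.0/20) = 9.18 m.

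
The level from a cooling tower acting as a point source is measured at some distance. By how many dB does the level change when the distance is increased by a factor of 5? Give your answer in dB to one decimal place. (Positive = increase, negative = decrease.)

-14.0 dB

A point source loses 6 dB per doubling of distance; generally ΔL = −20·log₁₀(r₂/r₁).
ΔL = −20·log₁₀(5) = -13.98 dB.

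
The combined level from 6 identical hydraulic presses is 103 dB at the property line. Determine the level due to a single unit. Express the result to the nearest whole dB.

95 dB

Dividing the total intensity by 6 lowers the level by 10·log₁₀ 6 = 7.782 dB: L₁ = 103 − 7.782.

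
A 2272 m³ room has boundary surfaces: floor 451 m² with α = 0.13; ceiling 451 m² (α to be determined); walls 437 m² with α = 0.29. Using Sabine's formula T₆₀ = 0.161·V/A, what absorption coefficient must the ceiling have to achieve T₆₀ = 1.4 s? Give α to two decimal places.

Required total absorption A = 0.161·2272/1.4 = 261.28 m².
Absorption from the other surfaces = 451·0.13 + 437·0.29 = 185.36 m², so the ceiling must supply 75.92 m² over 451 m².
α = 75.92/451 = 0.168.

0.17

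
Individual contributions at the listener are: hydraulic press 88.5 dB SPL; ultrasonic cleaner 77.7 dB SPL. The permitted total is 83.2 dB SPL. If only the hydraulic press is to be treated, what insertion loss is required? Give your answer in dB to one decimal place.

6.7 dB

Everything except the hydraulic press sums to 10^(77.7/10) = 5.888e+07 in linear terms, 77.70 dB SPL.
To meet 83.2 dB SPL overall, the treated hydraulic press may contribute at most 10^(83.2/10) − 5.888e+07 = 1.500e+08, i.e. 81.76 dB SPL.
Required insertion loss = 88.5 − 81.76 = 6.74 dB.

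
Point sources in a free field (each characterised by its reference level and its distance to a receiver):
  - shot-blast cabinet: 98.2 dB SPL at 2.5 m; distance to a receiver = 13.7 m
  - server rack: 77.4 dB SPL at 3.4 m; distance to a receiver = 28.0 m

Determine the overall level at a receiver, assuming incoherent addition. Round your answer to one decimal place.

83.4 dB SPL

First find each source's level at the receiver (point-source: −20·log₁₀(r/r_ref)), then combine on an intensity basis.
shot-blast cabinet: 98.2 − 20·log₁₀(13.7/2.5) = 98.2 − 14.78 = 83.42 dB SPL.
server rack: 77.4 − 20·log₁₀(28.0/3.4) = 77.4 − 18.31 = 59.09 dB SPL.
Σ 10^(L/10) = 2.208e+08 → L_total = 10·log₁₀(2.208e+08) = 83.44 dB SPL.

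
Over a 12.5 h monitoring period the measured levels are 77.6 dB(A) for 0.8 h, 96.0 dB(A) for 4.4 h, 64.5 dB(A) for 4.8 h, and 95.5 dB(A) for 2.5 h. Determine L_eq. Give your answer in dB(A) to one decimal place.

The energy average is taken in the linear domain: L_eq = 10·log₁₀[(Σ tᵢ·10^(Lᵢ/10))/T], T = 12.5 h.
Σ tᵢ·10^(Lᵢ/10) = 0.8·10^(77.6/10) + 4.4·10^(96.0/10) + 4.8·10^(64.5/10) + 2.5·10^(95.5/10) = 2.645e+10.
L_eq = 10·log₁₀(2.645e+10/12.5) = 93.25 dB(A).

93.3 dB(A)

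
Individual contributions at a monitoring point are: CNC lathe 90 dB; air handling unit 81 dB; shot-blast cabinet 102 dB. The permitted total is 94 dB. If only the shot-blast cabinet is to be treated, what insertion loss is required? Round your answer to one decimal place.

The untreated sources together contribute 10^(90/10) + 10^(81/10) = 1.126e+09, i.e. 90.51 dB.
To meet 94 dB overall, the treated shot-blast cabinet may contribute at most 10^(94/10) − 1.126e+09 = 1.386e+09, i.e. 91.42 dB.
So the shot-blast cabinet must be reduced from 102 to 91.42 dB: IL = 10.58 dB.

10.6 dB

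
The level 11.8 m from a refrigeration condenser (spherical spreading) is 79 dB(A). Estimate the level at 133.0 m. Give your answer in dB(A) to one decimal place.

58.0 dB(A)

Point-source attenuation: ΔL = 20·log₁₀(r₂/r₁) = 20·log₁₀(133.0/11.8) = 21.039 dB.
L₂ = 79 − 20·log₁₀(133.0/11.8) = 79 − 21.039 = 57.96 dB(A).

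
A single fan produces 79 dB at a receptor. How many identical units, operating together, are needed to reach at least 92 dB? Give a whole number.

20

N identical sources give L₁ + 10·log₁₀ N, so require 10·log₁₀ N ≥ 92 − 79 = 13.0 dB.
N ≥ 10^(13.0/10) = 19.953, so N = 20.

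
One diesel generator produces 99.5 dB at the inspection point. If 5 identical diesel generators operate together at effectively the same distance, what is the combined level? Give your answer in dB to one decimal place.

106.5 dB

With 5 equal, uncorrelated contributions the intensity is 5× that of one unit, giving a rise of 10·log₁₀ 5.
L_total = 99.5 + 10·log₁₀(5) = 99.5 + 6.990 = 106.49 dB.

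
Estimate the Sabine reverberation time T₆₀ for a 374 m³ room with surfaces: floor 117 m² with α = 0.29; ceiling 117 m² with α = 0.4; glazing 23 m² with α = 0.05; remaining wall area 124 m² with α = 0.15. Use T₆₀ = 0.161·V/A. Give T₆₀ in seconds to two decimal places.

Total absorption A = 117·0.29 + 117·0.4 + 23·0.05 + 124·0.15 = 100.48 m² sabins.
T₆₀ = 0.161 × 374 / 100.48 = 0.599 s.

0.60 s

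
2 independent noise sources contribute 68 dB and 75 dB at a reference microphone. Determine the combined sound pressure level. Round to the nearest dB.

Incoherent sources combine by intensity addition: L_total = 10·log₁₀(Σ 10^(L_i/10)).
Σ 10^(L/10) = 10^(68/10) + 10^(75/10) = 3.793e+07.
L_total = 10·log₁₀(3.793e+07) = 75.79 dB.

76 dB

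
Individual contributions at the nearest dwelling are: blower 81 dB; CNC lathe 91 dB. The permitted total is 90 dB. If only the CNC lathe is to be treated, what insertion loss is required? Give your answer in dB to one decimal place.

Fixed contribution from the other source: Σ 10^(L/10) = 10^(81/10) = 1.259e+08 (81.00 dB).
To meet 90 dB overall, the treated CNC lathe may contribute at most 10^(90/10) − 1.259e+08 = 8.741e+08, i.e. 89.42 dB.
So the CNC lathe must be reduced from 91 to 89.42 dB: IL = 1.58 dB.

1.6 dB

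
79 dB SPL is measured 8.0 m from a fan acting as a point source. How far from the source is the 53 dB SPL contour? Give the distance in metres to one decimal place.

Point-source spreading drops the level by 20·log₁₀(r₂/r₁); inverting, r₂/r₁ = 10^(ΔL/20).
r₂ = 8.0·10^((79−53)/20) = 8.0·10^(26.0/20) = 159.62 m.

159.6 m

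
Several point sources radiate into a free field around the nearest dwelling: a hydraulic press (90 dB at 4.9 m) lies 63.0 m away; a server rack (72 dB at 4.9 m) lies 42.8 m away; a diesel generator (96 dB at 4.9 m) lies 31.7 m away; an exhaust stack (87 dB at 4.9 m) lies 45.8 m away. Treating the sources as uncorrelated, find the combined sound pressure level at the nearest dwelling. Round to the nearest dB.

First find each source's level at the receiver (point-source: −20·log₁₀(r/r_ref)), then combine on an intensity basis.
hydraulic press: 90 − 20·log₁₀(63.0/4.9) = 90 − 22.18 = 67.82 dB.
server rack: 72 − 20·log₁₀(42.8/4.9) = 72 − 18.82 = 53.18 dB.
diesel generator: 96 − 20·log₁₀(31.7/4.9) = 96 − 16.22 = 79.78 dB.
exhaust stack: 87 − 20·log₁₀(45.8/4.9) = 87 − 19.41 = 67.59 dB.
Σ 10^(L/10) = 1.071e+08 → L_total = 10·log₁₀(1.071e+08) = 80.30 dB.

80 dB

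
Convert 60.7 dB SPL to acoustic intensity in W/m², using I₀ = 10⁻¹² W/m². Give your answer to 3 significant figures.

I/I₀ = 10^(60.7/10) = 1.175e+06, so I = 1.175e+06 × 10⁻¹² W/m².

1.17e-06 W/m²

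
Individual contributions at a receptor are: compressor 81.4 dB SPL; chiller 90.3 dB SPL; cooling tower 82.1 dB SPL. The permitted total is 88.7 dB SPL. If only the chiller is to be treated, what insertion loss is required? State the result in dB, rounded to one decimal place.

3.9 dB

Fixed contribution from the other sources: Σ 10^(L/10) = 10^(81.4/10) + 10^(82.1/10) = 3.002e+08 (84.77 dB SPL).
The limit corresponds to 10^(88.7/10) = 7.413e+08; subtracting the fixed part leaves 4.411e+08 for the chiller, i.e. 86.45 dB SPL.
Required insertion loss = 90.3 − 86.45 = 3.85 dB.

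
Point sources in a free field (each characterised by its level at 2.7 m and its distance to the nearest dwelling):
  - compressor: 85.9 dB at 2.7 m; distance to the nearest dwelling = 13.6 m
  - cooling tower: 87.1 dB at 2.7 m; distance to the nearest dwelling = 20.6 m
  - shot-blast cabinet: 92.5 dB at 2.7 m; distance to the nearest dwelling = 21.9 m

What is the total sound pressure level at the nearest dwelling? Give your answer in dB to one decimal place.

77.1 dB

Apply inverse-square spreading to bring every level to the receiver, then sum 10^(L/10).
compressor: 85.9 − 20·log₁₀(13.6/2.7) = 85.9 − 14.04 = 71.86 dB.
cooling tower: 87.1 − 20·log₁₀(20.6/2.7) = 87.1 − 17.65 = 69.45 dB.
shot-blast cabinet: 92.5 − 20·log₁₀(21.9/2.7) = 92.5 − 18.18 = 74.32 dB.
Σ 10^(L/10) = 5.117e+07 → L_total = 10·log₁₀(5.117e+07) = 77.09 dB.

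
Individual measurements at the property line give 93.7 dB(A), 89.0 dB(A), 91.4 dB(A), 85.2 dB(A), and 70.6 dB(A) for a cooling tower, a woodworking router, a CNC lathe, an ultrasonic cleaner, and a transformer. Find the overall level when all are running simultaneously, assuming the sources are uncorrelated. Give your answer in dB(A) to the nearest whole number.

97 dB(A)

For uncorrelated sources the intensities add, so convert each level to linear form, sum, and take 10·log₁₀ of the total.
Σ 10^(L/10) = 10^(93.7/10) + 10^(89.0/10) + 10^(91.4/10) + 10^(85.2/10) + 10^(70.6/10) = 4.862e+09.
L_total = 10·log₁₀(4.862e+09) = 96.87 dB(A).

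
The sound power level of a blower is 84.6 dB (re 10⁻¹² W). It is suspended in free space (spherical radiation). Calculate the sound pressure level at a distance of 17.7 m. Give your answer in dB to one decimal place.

48.6 dB

The power spreads over a sphere of area 4π·r², so L_p = L_w − 10·log₁₀(4π·r²).
4π·r² = 3937 m², 10·log₁₀ of that is 35.952 dB.
L_p = 84.6 − 35.952 = 48.65 dB.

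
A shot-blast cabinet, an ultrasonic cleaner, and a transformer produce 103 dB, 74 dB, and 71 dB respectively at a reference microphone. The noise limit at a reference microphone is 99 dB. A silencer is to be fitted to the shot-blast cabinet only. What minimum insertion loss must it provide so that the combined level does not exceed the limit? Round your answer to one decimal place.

Fixed contribution from the other sources: Σ 10^(L/10) = 10^(74/10) + 10^(71/10) = 3.771e+07 (75.76 dB).
The limit corresponds to 10^(99/10) = 7.943e+09; subtracting the fixed part leaves 7.906e+09 for the shot-blast cabinet, i.e. 98.98 dB.
Required insertion loss = 103 − 98.98 = 4.02 dB.

4.0 dB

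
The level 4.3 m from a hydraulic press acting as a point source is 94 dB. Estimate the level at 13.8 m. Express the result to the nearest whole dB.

84 dB

Spherical spreading from a point source gives a 20·log₁₀(r₂/r₁) drop.
L₂ = 94 − 20·log₁₀(13.8/4.3) = 94 − 10.128 = 83.87 dB.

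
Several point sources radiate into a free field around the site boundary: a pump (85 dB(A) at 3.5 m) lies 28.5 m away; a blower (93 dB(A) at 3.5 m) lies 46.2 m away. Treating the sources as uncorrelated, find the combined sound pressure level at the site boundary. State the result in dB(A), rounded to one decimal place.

72.1 dB(A)

Apply inverse-square spreading to bring every level to the receiver, then sum 10^(L/10).
pump: 85 − 20·log₁₀(28.5/3.5) = 85 − 18.22 = 66.78 dB(A).
blower: 93 − 20·log₁₀(46.2/3.5) = 93 − 22.41 = 70.59 dB(A).
Σ 10^(L/10) = 1.622e+07 → L_total = 10·log₁₀(1.622e+07) = 72.10 dB(A).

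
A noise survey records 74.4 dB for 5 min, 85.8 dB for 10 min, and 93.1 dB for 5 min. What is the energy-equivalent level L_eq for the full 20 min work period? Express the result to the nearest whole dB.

88 dB

The energy average is taken in the linear domain: L_eq = 10·log₁₀[(Σ tᵢ·10^(Lᵢ/10))/T], T = 20 min.
Σ tᵢ·10^(Lᵢ/10) = 5·10^(74.4/10) + 10·10^(85.8/10) + 5·10^(93.1/10) = 1.415e+10.
L_eq = 10·log₁₀(1.415e+10/20) = 88.50 dB.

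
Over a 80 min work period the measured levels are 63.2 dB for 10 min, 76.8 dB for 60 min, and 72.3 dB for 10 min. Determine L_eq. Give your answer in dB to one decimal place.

L_eq = 10·log₁₀[(1/T)·Σ tᵢ·10^(Lᵢ/10)] with T = 80 min.
Σ tᵢ·10^(Lᵢ/10) = 10·10^(63.2/10) + 60·10^(76.8/10) + 10·10^(72.3/10) = 3.062e+09.
L_eq = 10·log₁₀(3.062e+09/80) = 75.83 dB.

75.8 dB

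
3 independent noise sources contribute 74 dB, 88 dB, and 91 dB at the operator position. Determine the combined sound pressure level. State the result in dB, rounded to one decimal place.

92.8 dB

Incoherent sources combine by intensity addition: L_total = 10·log₁₀(Σ 10^(L_i/10)).
Σ 10^(L/10) = 10^(74/10) + 10^(88/10) + 10^(91/10) = 1.915e+09.
L_total = 10·log₁₀(1.915e+09) = 92.82 dB.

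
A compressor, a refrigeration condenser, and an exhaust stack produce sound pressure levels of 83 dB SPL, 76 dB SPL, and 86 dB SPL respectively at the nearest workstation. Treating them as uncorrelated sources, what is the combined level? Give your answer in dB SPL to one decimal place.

Incoherent sources combine by intensity addition: L_total = 10·log₁₀(Σ 10^(L_i/10)).
Σ 10^(L/10) = 10^(83/10) + 10^(76/10) + 10^(86/10) = 6.374e+08.
L_total = 10·log₁₀(6.374e+08) = 88.04 dB SPL.

88.0 dB SPL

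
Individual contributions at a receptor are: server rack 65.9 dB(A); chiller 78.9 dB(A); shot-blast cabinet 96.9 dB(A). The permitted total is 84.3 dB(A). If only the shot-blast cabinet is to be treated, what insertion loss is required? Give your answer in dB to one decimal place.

14.2 dB

Fixed contribution from the other sources: Σ 10^(L/10) = 10^(65.9/10) + 10^(78.9/10) = 8.152e+07 (79.11 dB(A)).
The limit corresponds to 10^(84.3/10) = 2.692e+08; subtracting the fixed part leaves 1.876e+08 for the shot-blast cabinet, i.e. 82.73 dB(A).
So the shot-blast cabinet must be reduced from 96.9 to 82.73 dB(A): IL = 14.17 dB.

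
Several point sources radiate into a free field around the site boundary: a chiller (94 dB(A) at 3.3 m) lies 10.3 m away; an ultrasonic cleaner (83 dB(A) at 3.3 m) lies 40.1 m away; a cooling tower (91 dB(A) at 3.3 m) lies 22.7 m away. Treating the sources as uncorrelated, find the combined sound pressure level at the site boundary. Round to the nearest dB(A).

Apply inverse-square spreading to bring every level to the receiver, then sum 10^(L/10).
chiller: 94 − 20·log₁₀(10.3/3.3) = 94 − 9.89 = 84.11 dB(A).
ultrasonic cleaner: 83 − 20·log₁₀(40.1/3.3) = 83 − 21.69 = 61.31 dB(A).
cooling tower: 91 − 20·log₁₀(22.7/3.3) = 91 − 16.75 = 74.25 dB(A).
Σ 10^(L/10) = 2.858e+08 → L_total = 10·log₁₀(2.858e+08) = 84.56 dB(A).

85 dB(A)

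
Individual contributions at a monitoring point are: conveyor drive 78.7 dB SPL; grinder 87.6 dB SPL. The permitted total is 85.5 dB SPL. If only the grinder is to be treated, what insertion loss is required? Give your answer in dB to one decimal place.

3.1 dB

Fixed contribution from the other source: Σ 10^(L/10) = 10^(78.7/10) = 7.413e+07 (78.70 dB SPL).
To meet 85.5 dB SPL overall, the treated grinder may contribute at most 10^(85.5/10) − 7.413e+07 = 2.807e+08, i.e. 84.48 dB SPL.
So the grinder must be reduced from 87.6 to 84.48 dB SPL: IL = 3.12 dB.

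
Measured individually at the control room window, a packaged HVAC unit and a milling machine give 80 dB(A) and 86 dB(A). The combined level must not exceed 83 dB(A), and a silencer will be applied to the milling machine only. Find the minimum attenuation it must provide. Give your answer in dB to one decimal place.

The untreated sources together contribute 10^(80/10) = 1.000e+08, i.e. 80.00 dB(A).
To meet 83 dB(A) overall, the treated milling machine may contribute at most 10^(83/10) − 1.000e+08 = 9.953e+07, i.e. 79.98 dB(A).
Required insertion loss = 86 − 79.98 = 6.02 dB.

6.0 dB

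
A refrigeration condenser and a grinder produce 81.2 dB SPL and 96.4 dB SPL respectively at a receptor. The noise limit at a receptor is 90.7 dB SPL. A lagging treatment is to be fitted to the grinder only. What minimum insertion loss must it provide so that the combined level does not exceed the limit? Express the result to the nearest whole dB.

6 dB

Fixed contribution from the other source: Σ 10^(L/10) = 10^(81.2/10) = 1.318e+08 (81.20 dB SPL).
To meet 90.7 dB SPL overall, the treated grinder may contribute at most 10^(90.7/10) − 1.318e+08 = 1.043e+09, i.e. 90.18 dB SPL.
Required insertion loss = 96.4 − 90.18 = 6.22 dB.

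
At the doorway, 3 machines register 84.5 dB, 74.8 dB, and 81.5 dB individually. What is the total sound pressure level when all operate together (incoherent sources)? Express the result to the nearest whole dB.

For uncorrelated sources the intensities add, so convert each level to linear form, sum, and take 10·log₁₀ of the total.
Σ 10^(L/10) = 10^(84.5/10) + 10^(74.8/10) + 10^(81.5/10) = 4.533e+08.
L_total = 10·log₁₀(4.533e+08) = 86.56 dB.

87 dB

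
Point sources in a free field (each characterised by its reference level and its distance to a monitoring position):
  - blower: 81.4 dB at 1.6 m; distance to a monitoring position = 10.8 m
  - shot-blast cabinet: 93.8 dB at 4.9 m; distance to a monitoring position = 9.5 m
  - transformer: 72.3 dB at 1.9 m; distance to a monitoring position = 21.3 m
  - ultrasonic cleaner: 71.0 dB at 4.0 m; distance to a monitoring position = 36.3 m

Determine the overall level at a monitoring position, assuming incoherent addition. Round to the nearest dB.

First find each source's level at the receiver (point-source: −20·log₁₀(r/r_ref)), then combine on an intensity basis.
blower: 81.4 − 20·log₁₀(10.8/1.6) = 81.4 − 16.59 = 64.81 dB.
shot-blast cabinet: 93.8 − 20·log₁₀(9.5/4.9) = 93.8 − 5.75 = 88.05 dB.
transformer: 72.3 − 20·log₁₀(21.3/1.9) = 72.3 − 20.99 = 51.31 dB.
ultrasonic cleaner: 71.0 − 20·log₁₀(36.3/4.0) = 71.0 − 19.16 = 51.84 dB.
Σ 10^(L/10) = 6.415e+08 → L_total = 10·log₁₀(6.415e+08) = 88.07 dB.

88 dB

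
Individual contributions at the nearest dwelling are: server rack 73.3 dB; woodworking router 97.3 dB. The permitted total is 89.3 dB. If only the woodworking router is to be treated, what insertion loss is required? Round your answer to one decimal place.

Fixed contribution from the other source: Σ 10^(L/10) = 10^(73.3/10) = 2.138e+07 (73.30 dB).
The limit corresponds to 10^(89.3/10) = 8.511e+08; subtracting the fixed part leaves 8.298e+08 for the woodworking router, i.e. 89.19 dB.
So the woodworking router must be reduced from 97.3 to 89.19 dB: IL = 8.11 dB.

8.1 dB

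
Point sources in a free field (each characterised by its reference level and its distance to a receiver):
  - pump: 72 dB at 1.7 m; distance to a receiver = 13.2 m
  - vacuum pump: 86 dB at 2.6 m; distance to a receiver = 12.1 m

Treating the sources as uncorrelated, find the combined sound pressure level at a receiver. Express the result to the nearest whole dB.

Apply inverse-square spreading to bring every level to the receiver, then sum 10^(L/10).
pump: 72 − 20·log₁₀(13.2/1.7) = 72 − 17.80 = 54.20 dB.
vacuum pump: 86 − 20·log₁₀(12.1/2.6) = 86 − 13.36 = 72.64 dB.
Σ 10^(L/10) = 1.864e+07 → L_total = 10·log₁₀(1.864e+07) = 72.71 dB.

73 dB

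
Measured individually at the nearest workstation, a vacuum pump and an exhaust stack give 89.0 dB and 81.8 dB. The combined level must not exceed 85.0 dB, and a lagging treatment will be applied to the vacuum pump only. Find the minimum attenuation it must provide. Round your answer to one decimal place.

The untreated sources together contribute 10^(81.8/10) = 1.514e+08, i.e. 81.80 dB.
To meet 85.0 dB overall, the treated vacuum pump may contribute at most 10^(85.0/10) − 1.514e+08 = 1.649e+08, i.e. 82.17 dB.
So the vacuum pump must be reduced from 89.0 to 82.17 dB: IL = 6.83 dB.

6.8 dB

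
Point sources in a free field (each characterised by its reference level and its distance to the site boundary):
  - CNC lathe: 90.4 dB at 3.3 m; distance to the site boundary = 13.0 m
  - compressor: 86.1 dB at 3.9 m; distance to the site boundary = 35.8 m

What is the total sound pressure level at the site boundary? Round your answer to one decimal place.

78.8 dB

Apply inverse-square spreading to bring every level to the receiver, then sum 10^(L/10).
CNC lathe: 90.4 − 20·log₁₀(13.0/3.3) = 90.4 − 11.91 = 78.49 dB.
compressor: 86.1 − 20·log₁₀(35.8/3.9) = 86.1 − 19.26 = 66.84 dB.
Σ 10^(L/10) = 7.549e+07 → L_total = 10·log₁₀(7.549e+07) = 78.78 dB.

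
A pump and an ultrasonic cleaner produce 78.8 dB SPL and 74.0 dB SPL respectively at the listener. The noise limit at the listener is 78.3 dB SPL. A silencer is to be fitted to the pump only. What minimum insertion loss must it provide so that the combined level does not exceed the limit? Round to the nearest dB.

Everything except the pump sums to 10^(74.0/10) = 2.512e+07 in linear terms, 74.00 dB SPL.
The limit corresponds to 10^(78.3/10) = 6.761e+07; subtracting the fixed part leaves 4.249e+07 for the pump, i.e. 76.28 dB SPL.
So the pump must be reduced from 78.8 to 76.28 dB SPL: IL = 2.52 dB.

3 dB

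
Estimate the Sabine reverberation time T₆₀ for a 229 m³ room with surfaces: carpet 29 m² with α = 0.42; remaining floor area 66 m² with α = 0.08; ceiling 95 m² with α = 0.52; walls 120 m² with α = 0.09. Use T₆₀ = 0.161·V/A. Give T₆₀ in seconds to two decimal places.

Summing Sᵢαᵢ: 29·0.42 + 66·0.08 + 95·0.52 + 120·0.09 = 77.66 m².
T₆₀ = 0.161 × 229 / 77.66 = 0.475 s.

0.47 s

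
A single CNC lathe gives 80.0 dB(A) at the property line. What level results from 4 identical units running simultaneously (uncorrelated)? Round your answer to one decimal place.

L_total = L₁ + 10·log₁₀ N for N identical incoherent sources.
L_total = 80.0 + 10·log₁₀(4) = 80.0 + 6.021 = 86.02 dB(A).

86.0 dB(A)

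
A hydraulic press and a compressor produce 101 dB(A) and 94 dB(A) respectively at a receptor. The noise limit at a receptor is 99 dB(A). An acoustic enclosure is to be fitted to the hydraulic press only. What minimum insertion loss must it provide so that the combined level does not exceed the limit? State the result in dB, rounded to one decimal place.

3.7 dB

Everything except the hydraulic press sums to 10^(94/10) = 2.512e+09 in linear terms, 94.00 dB(A).
To meet 99 dB(A) overall, the treated hydraulic press may contribute at most 10^(99/10) − 2.512e+09 = 5.431e+09, i.e. 97.35 dB(A).
Required insertion loss = 101 − 97.35 = 3.65 dB.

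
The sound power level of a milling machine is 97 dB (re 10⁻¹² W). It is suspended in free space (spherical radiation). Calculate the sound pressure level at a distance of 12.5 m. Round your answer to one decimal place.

The power spreads over a sphere of area 4π·r², so L_p = L_w − 10·log₁₀(4π·r²).
4π·r² = 1963 m², 10·log₁₀ of that is 32.930 dB.
L_p = 97 − 32.930 = 64.07 dB.

64.1 dB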